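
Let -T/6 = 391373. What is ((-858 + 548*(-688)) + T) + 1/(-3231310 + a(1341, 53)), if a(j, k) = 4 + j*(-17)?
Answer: -8871075270361/3254103 ≈ -2.7261e+6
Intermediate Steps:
T = -2348238 (T = -6*391373 = -2348238)
a(j, k) = 4 - 17*j
((-858 + 548*(-688)) + T) + 1/(-3231310 + a(1341, 53)) = ((-858 + 548*(-688)) - 2348238) + 1/(-3231310 + (4 - 17*1341)) = ((-858 - 377024) - 2348238) + 1/(-3231310 + (4 - 22797)) = (-377882 - 2348238) + 1/(-3231310 - 22793) = -2726120 + 1/(-3254103) = -2726120 - 1/3254103 = -8871075270361/3254103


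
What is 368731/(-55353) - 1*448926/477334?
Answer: -100428622016/13210934451 ≈ -7.6019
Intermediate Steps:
368731/(-55353) - 1*448926/477334 = 368731*(-1/55353) - 448926*1/477334 = -368731/55353 - 224463/238667 = -100428622016/13210934451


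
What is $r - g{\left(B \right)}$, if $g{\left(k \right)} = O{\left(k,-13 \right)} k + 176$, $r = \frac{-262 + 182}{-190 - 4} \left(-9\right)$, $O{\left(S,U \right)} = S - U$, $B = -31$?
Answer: $- \frac{71558}{97} \approx -737.71$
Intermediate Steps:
$r = - \frac{360}{97}$ ($r = - \frac{80}{-194} \left(-9\right) = \left(-80\right) \left(- \frac{1}{194}\right) \left(-9\right) = \frac{40}{97} \left(-9\right) = - \frac{360}{97} \approx -3.7113$)
$g{\left(k \right)} = 176 + k \left(13 + k\right)$ ($g{\left(k \right)} = \left(k - -13\right) k + 176 = \left(k + 13\right) k + 176 = \left(13 + k\right) k + 176 = k \left(13 + k\right) + 176 = 176 + k \left(13 + k\right)$)
$r - g{\left(B \right)} = - \frac{360}{97} - \left(176 - 31 \left(13 - 31\right)\right) = - \frac{360}{97} - \left(176 - -558\right) = - \frac{360}{97} - \left(176 + 558\right) = - \frac{360}{97} - 734 = - \frac{71558}{97}$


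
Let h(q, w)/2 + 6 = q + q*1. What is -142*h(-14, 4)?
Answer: 9656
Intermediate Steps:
h(q, w) = -12 + 4*q (h(q, w) = -12 + 2*(q + q*1) = -12 + 2*(q + q) = -12 + 2*(2*q) = -12 + 4*q)
-142*h(-14, 4) = -142*(-12 + 4*(-14)) = -142*(-12 - 56) = -142*(-68) = 9656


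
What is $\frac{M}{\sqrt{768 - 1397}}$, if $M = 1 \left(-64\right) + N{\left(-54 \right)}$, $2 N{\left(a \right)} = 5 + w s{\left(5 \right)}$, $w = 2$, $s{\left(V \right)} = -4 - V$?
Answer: $\frac{141 i \sqrt{629}}{1258} \approx 2.811 i$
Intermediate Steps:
$N{\left(a \right)} = - \frac{13}{2}$ ($N{\left(a \right)} = \frac{5 + 2 \left(-4 - 5\right)}{2} = \frac{5 + 2 \left(-9\right)}{2} = \frac{5 - 18}{2} = \frac{1}{2} \left(-13\right) = - \frac{13}{2}$)
$M = - \frac{141}{2}$ ($M = 1 \left(-64\right) - \frac{13}{2} = -64 - \frac{13}{2} = - \frac{141}{2} \approx -70.5$)
$\frac{M}{\sqrt{768 - 1397}} = - \frac{141}{2 \sqrt{768 - 1397}} = - \frac{141}{2 \sqrt{-629}} = - \frac{141}{2 i \sqrt{629}} = - \frac{141 \left(- \frac{i \sqrt{629}}{629}\right)}{2} = \frac{141 i \sqrt{629}}{1258}$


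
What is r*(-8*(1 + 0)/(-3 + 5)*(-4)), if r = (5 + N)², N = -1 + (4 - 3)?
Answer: 400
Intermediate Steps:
N = 0 (N = -1 + 1 = 0)
r = 25 (r = (5 + 0)² = 5² = 25)
r*(-8*(1 + 0)/(-3 + 5)*(-4)) = 25*(-8*(1 + 0)/(-3 + 5)*(-4)) = 25*(-8/2*(-4)) = 25*(-8*½*(-4)) = 25*(-4*(-4)) = 25*16 = 400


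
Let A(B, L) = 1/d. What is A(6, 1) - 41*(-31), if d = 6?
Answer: 7627/6 ≈ 1271.2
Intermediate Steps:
A(B, L) = ⅙ (A(B, L) = 1/6 = ⅙)
A(6, 1) - 41*(-31) = ⅙ - 41*(-31) = ⅙ + 1271 = 7627/6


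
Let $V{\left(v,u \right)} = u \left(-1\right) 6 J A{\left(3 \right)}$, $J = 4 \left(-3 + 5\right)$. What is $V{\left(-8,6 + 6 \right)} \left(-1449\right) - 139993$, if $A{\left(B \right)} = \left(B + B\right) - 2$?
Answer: $3198503$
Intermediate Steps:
$A{\left(B \right)} = -2 + 2 B$ ($A{\left(B \right)} = 2 B - 2 = -2 + 2 B$)
$J = 8$ ($J = 4 \cdot 2 = 8$)
$V{\left(v,u \right)} = - 192 u$ ($V{\left(v,u \right)} = u \left(-1\right) 6 \cdot 8 \left(-2 + 2 \cdot 3\right) = - u 6 \cdot 8 \left(-2 + 6\right) = - 6 u 8 \cdot 4 = - 48 u 4 = - 192 u$)
$V{\left(-8,6 + 6 \right)} \left(-1449\right) - 139993 = - 192 \left(6 + 6\right) \left(-1449\right) - 139993 = \left(-192\right) 12 \left(-1449\right) - 139993 = \left(-2304\right) \left(-1449\right) - 139993 = 3338496 - 139993 = 3198503$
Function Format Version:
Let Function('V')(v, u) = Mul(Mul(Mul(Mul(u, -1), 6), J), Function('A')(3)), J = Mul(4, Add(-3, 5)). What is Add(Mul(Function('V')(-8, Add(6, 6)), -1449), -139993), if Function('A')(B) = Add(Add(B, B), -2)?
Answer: 3198503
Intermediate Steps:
Function('A')(B) = Add(-2, Mul(2, B)) (Function('A')(B) = Add(Mul(2, B), -2) = Add(-2, Mul(2, B)))
J = 8 (J = Mul(4, 2) = 8)
Function('V')(v, u) = Mul(-192, u) (Function('V')(v, u) = Mul(Mul(Mul(Mul(u, -1), 6), 8), Add(-2, Mul(2, 3))) = Mul(Mul(Mul(Mul(-1, u), 6), 8), Add(-2, 6)) = Mul(Mul(Mul(-6, u), 8), 4) = Mul(Mul(-48, u), 4) = Mul(-192, u))
Add(Mul(Function('V')(-8, Add(6, 6)), -1449), -139993) = Add(Mul(Mul(-192, Add(6, 6)), -1449), -139993) = Add(Mul(Mul(-192, 12), -1449), -139993) = Add(Mul(-2304, -1449), -139993) = Add(3338496, -139993) = 3198503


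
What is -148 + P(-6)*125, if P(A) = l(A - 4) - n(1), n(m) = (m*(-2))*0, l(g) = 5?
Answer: 477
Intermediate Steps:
n(m) = 0 (n(m) = -2*m*0 = 0)
P(A) = 5 (P(A) = 5 - 1*0 = 5 + 0 = 5)
-148 + P(-6)*125 = -148 + 5*125 = -148 + 625 = 477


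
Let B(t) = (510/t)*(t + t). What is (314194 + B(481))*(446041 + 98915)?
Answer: 171777760584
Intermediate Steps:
B(t) = 1020 (B(t) = (510/t)*(2*t) = 1020)
(314194 + B(481))*(446041 + 98915) = (314194 + 1020)*(446041 + 98915) = 315214*544956 = 171777760584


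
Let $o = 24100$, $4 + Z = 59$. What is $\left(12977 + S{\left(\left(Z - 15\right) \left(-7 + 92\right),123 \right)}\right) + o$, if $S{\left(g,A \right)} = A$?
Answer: $37200$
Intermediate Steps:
$Z = 55$ ($Z = -4 + 59 = 55$)
$\left(12977 + S{\left(\left(Z - 15\right) \left(-7 + 92\right),123 \right)}\right) + o = \left(12977 + 123\right) + 24100 = 13100 + 24100 = 37200$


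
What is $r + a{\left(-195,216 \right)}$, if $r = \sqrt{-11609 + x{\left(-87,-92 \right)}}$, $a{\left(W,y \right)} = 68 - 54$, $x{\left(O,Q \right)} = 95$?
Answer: $14 + i \sqrt{11514} \approx 14.0 + 107.3 i$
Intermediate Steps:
$a{\left(W,y \right)} = 14$ ($a{\left(W,y \right)} = 68 - 54 = 14$)
$r = i \sqrt{11514}$ ($r = \sqrt{-11609 + 95} = \sqrt{-11514} = i \sqrt{11514} \approx 107.3 i$)
$r + a{\left(-195,216 \right)} = i \sqrt{11514} + 14 = 14 + i \sqrt{11514}$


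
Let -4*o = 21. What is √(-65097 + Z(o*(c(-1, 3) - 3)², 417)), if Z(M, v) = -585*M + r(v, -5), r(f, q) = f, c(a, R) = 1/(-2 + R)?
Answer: I*√52395 ≈ 228.9*I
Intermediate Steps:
o = -21/4 (o = -¼*21 = -21/4 ≈ -5.2500)
Z(M, v) = v - 585*M (Z(M, v) = -585*M + v = v - 585*M)
√(-65097 + Z(o*(c(-1, 3) - 3)², 417)) = √(-65097 + (417 - (-12285)*(1/(-2 + 3) - 3)²/4)) = √(-65097 + (417 - (-12285)*(1/1 - 3)²/4)) = √(-65097 + (417 - (-12285)*(1 - 3)²/4)) = √(-65097 + (417 - (-12285)*(-2)²/4)) = √(-65097 + (417 - (-12285)*4/4)) = √(-65097 + (417 - 585*(-21))) = √(-65097 + (417 + 12285)) = √(-65097 + 12702) = √(-52395) = I*√52395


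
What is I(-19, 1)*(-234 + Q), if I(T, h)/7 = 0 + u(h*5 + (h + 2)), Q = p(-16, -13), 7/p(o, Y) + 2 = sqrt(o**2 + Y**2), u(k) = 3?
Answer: -2068500/421 + 735*sqrt(17)/421 ≈ -4906.1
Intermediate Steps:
p(o, Y) = 7/(-2 + sqrt(Y**2 + o**2)) (p(o, Y) = 7/(-2 + sqrt(o**2 + Y**2)) = 7/(-2 + sqrt(Y**2 + o**2)))
Q = 7/(-2 + 5*sqrt(17)) (Q = 7/(-2 + sqrt((-13)**2 + (-16)**2)) = 7/(-2 + sqrt(169 + 256)) = 7/(-2 + sqrt(425)) = 7/(-2 + 5*sqrt(17)) ≈ 0.37603)
I(T, h) = 21 (I(T, h) = 7*(0 + 3) = 7*3 = 21)
I(-19, 1)*(-234 + Q) = 21*(-234 + (14/421 + 35*sqrt(17)/421)) = 21*(-98500/421 + 35*sqrt(17)/421) = -2068500/421 + 735*sqrt(17)/421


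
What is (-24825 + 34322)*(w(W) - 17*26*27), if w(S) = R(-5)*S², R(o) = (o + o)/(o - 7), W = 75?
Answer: -137640021/2 ≈ -6.8820e+7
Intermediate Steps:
R(o) = 2*o/(-7 + o) (R(o) = (2*o)/(-7 + o) = 2*o/(-7 + o))
w(S) = 5*S²/6 (w(S) = (2*(-5)/(-7 - 5))*S² = (2*(-5)/(-12))*S² = (2*(-5)*(-1/12))*S² = 5*S²/6)
(-24825 + 34322)*(w(W) - 17*26*27) = (-24825 + 34322)*((⅚)*75² - 17*26*27) = 9497*((⅚)*5625 - 442*27) = 9497*(9375/2 - 11934) = 9497*(-14493/2) = -137640021/2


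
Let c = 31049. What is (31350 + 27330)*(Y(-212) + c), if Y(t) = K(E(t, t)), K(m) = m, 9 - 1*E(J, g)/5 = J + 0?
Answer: 1886796720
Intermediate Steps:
E(J, g) = 45 - 5*J (E(J, g) = 45 - 5*(J + 0) = 45 - 5*J)
Y(t) = 45 - 5*t
(31350 + 27330)*(Y(-212) + c) = (31350 + 27330)*((45 - 5*(-212)) + 31049) = 58680*((45 + 1060) + 31049) = 58680*(1105 + 31049) = 58680*32154 = 1886796720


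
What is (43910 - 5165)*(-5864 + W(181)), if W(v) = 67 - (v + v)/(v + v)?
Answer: -224643510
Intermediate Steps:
W(v) = 66 (W(v) = 67 - 2*v/(2*v) = 67 - 2*v*1/(2*v) = 67 - 1*1 = 67 - 1 = 66)
(43910 - 5165)*(-5864 + W(181)) = (43910 - 5165)*(-5864 + 66) = 38745*(-5798) = -224643510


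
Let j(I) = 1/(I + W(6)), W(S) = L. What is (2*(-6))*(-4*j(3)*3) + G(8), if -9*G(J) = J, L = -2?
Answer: 1288/9 ≈ 143.11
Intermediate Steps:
W(S) = -2
G(J) = -J/9
j(I) = 1/(-2 + I) (j(I) = 1/(I - 2) = 1/(-2 + I))
(2*(-6))*(-4*j(3)*3) + G(8) = (2*(-6))*(-4/(-2 + 3)*3) - ⅑*8 = -12*(-4/1)*3 - 8/9 = -12*(-4*1)*3 - 8/9 = -(-48)*3 - 8/9 = -12*(-12) - 8/9 = 144 - 8/9 = 1288/9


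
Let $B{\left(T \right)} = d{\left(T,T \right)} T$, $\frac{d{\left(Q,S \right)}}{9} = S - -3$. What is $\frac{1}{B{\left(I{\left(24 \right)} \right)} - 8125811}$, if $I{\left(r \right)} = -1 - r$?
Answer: $- \frac{1}{8120861} \approx -1.2314 \cdot 10^{-7}$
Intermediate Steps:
$d{\left(Q,S \right)} = 27 + 9 S$ ($d{\left(Q,S \right)} = 9 \left(S - -3\right) = 9 \left(S + 3\right) = 9 \left(3 + S\right) = 27 + 9 S$)
$B{\left(T \right)} = T \left(27 + 9 T\right)$ ($B{\left(T \right)} = \left(27 + 9 T\right) T = T \left(27 + 9 T\right)$)
$\frac{1}{B{\left(I{\left(24 \right)} \right)} - 8125811} = \frac{1}{9 \left(-1 - 24\right) \left(3 - 25\right) - 8125811} = \frac{1}{9 \left(-25\right) \left(3 - 25\right) - 8125811} = \frac{1}{9 \left(-25\right) \left(-22\right) - 8125811} = \frac{1}{4950 - 8125811} = \frac{1}{-8120861} = - \frac{1}{8120861}$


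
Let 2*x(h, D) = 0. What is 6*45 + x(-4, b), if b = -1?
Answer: 270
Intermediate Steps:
x(h, D) = 0 (x(h, D) = (1/2)*0 = 0)
6*45 + x(-4, b) = 6*45 + 0 = 270 + 0 = 270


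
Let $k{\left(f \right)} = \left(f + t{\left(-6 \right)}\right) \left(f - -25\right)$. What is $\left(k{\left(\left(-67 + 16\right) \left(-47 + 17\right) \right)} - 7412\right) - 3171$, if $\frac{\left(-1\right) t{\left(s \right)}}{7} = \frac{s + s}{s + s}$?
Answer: $2357682$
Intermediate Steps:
$t{\left(s \right)} = -7$ ($t{\left(s \right)} = - 7 \frac{s + s}{s + s} = - 7 \frac{2 s}{2 s} = - 7 \cdot 2 s \frac{1}{2 s} = \left(-7\right) 1 = -7$)
$k{\left(f \right)} = \left(-7 + f\right) \left(25 + f\right)$ ($k{\left(f \right)} = \left(f - 7\right) \left(f - -25\right) = \left(-7 + f\right) \left(f + 25\right) = \left(-7 + f\right) \left(25 + f\right)$)
$\left(k{\left(\left(-67 + 16\right) \left(-47 + 17\right) \right)} - 7412\right) - 3171 = \left(\left(-175 + \left(\left(-67 + 16\right) \left(-47 + 17\right)\right)^{2} + 18 \left(-67 + 16\right) \left(-47 + 17\right)\right) - 7412\right) - 3171 = \left(\left(-175 + \left(\left(-51\right) \left(-30\right)\right)^{2} + 18 \left(\left(-51\right) \left(-30\right)\right)\right) - 7412\right) - 3171 = \left(\left(-175 + 1530^{2} + 18 \cdot 1530\right) - 7412\right) - 3171 = \left(\left(-175 + 2340900 + 27540\right) - 7412\right) - 3171 = \left(2368265 - 7412\right) - 3171 = 2360853 - 3171 = 2357682$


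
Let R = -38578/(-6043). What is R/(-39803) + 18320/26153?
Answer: 4405492040846/6290568771937 ≈ 0.70033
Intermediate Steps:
R = 38578/6043 (R = -38578*(-1/6043) = 38578/6043 ≈ 6.3839)
R/(-39803) + 18320/26153 = (38578/6043)/(-39803) + 18320/26153 = (38578/6043)*(-1/39803) + 18320*(1/26153) = -38578/240529529 + 18320/26153 = 4405492040846/6290568771937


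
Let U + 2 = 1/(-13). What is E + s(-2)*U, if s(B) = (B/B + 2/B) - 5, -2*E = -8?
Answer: 187/13 ≈ 14.385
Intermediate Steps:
E = 4 (E = -½*(-8) = 4)
s(B) = -4 + 2/B (s(B) = (1 + 2/B) - 5 = -4 + 2/B)
U = -27/13 (U = -2 + 1/(-13) = -2 - 1/13 = -27/13 ≈ -2.0769)
E + s(-2)*U = 4 + (-4 + 2/(-2))*(-27/13) = 4 + (-4 + 2*(-½))*(-27/13) = 4 + (-4 - 1)*(-27/13) = 4 - 5*(-27/13) = 4 + 135/13 = 187/13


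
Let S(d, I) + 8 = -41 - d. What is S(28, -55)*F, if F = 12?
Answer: -924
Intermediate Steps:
S(d, I) = -49 - d (S(d, I) = -8 + (-41 - d) = -49 - d)
S(28, -55)*F = (-49 - 1*28)*12 = (-49 - 28)*12 = -77*12 = -924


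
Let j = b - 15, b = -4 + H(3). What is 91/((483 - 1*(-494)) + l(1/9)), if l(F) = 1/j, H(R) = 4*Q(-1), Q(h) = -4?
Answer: 3185/34194 ≈ 0.093145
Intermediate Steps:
H(R) = -16 (H(R) = 4*(-4) = -16)
b = -20 (b = -4 - 16 = -20)
j = -35 (j = -20 - 15 = -35)
l(F) = -1/35 (l(F) = 1/(-35) = -1/35)
91/((483 - 1*(-494)) + l(1/9)) = 91/((483 - 1*(-494)) - 1/35) = 91/((483 + 494) - 1/35) = 91/(977 - 1/35) = 91/(34194/35) = 91*(35/34194) = 3185/34194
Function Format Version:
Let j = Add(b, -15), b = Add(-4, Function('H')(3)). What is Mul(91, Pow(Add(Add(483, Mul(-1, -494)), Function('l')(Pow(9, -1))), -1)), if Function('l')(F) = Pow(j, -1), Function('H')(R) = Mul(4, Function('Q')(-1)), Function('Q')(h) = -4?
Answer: Rational(3185, 34194) ≈ 0.093145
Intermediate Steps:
Function('H')(R) = -16 (Function('H')(R) = Mul(4, -4) = -16)
b = -20 (b = Add(-4, -16) = -20)
j = -35 (j = Add(-20, -15) = -35)
Function('l')(F) = Rational(-1, 35) (Function('l')(F) = Pow(-35, -1) = Rational(-1, 35))
Mul(91, Pow(Add(Add(483, Mul(-1, -494)), Function('l')(Pow(9, -1))), -1)) = Mul(91, Pow(Add(Add(483, Mul(-1, -494)), Rational(-1, 35)), -1)) = Mul(91, Pow(Add(Add(483, 494), Rational(-1, 35)), -1)) = Mul(91, Pow(Add(977, Rational(-1, 35)), -1)) = Mul(91, Pow(Rational(34194, 35), -1)) = Mul(91, Rational(35, 34194)) = Rational(3185, 34194)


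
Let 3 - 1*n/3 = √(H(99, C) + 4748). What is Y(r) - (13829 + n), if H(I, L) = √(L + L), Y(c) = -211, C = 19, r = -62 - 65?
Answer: -14049 + 3*√(4748 + √38) ≈ -13842.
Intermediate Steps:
r = -127
H(I, L) = √2*√L (H(I, L) = √(2*L) = √2*√L)
n = 9 - 3*√(4748 + √38) (n = 9 - 3*√(√2*√19 + 4748) = 9 - 3*√(√38 + 4748) = 9 - 3*√(4748 + √38) ≈ -197.85)
Y(r) - (13829 + n) = -211 - (13829 + (9 - 3*√(4748 + √38))) = -211 - (13838 - 3*√(4748 + √38)) = -211 + (-13838 + 3*√(4748 + √38)) = -14049 + 3*√(4748 + √38)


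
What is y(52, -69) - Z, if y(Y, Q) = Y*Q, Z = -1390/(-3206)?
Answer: -5752259/1603 ≈ -3588.4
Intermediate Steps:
Z = 695/1603 (Z = -1390*(-1/3206) = 695/1603 ≈ 0.43356)
y(Y, Q) = Q*Y
y(52, -69) - Z = -69*52 - 1*695/1603 = -3588 - 695/1603 = -5752259/1603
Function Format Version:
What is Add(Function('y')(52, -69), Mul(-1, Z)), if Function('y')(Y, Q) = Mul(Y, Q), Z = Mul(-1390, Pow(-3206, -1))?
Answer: Rational(-5752259, 1603) ≈ -3588.4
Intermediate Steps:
Z = Rational(695, 1603) (Z = Mul(-1390, Rational(-1, 3206)) = Rational(695, 1603) ≈ 0.43356)
Function('y')(Y, Q) = Mul(Q, Y)
Add(Function('y')(52, -69), Mul(-1, Z)) = Add(Mul(-69, 52), Mul(-1, Rational(695, 1603))) = Add(-3588, Rational(-695, 1603)) = Rational(-5752259, 1603)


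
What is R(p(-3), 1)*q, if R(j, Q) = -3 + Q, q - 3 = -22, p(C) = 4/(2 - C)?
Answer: 38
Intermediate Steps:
q = -19 (q = 3 - 22 = -19)
R(p(-3), 1)*q = (-3 + 1)*(-19) = -2*(-19) = 38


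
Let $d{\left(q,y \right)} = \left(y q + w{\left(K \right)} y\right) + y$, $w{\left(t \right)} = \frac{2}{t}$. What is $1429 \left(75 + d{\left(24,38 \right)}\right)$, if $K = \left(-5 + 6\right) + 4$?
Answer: $\frac{7432229}{5} \approx 1.4864 \cdot 10^{6}$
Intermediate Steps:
$K = 5$ ($K = 1 + 4 = 5$)
$d{\left(q,y \right)} = \frac{7 y}{5} + q y$ ($d{\left(q,y \right)} = \left(y q + \frac{2}{5} y\right) + y = \left(q y + 2 \cdot \frac{1}{5} y\right) + y = \left(q y + \frac{2 y}{5}\right) + y = \left(\frac{2 y}{5} + q y\right) + y = \frac{7 y}{5} + q y$)
$1429 \left(75 + d{\left(24,38 \right)}\right) = 1429 \left(75 + \frac{1}{5} \cdot 38 \left(7 + 5 \cdot 24\right)\right) = 1429 \left(75 + \frac{1}{5} \cdot 38 \left(7 + 120\right)\right) = 1429 \left(75 + \frac{1}{5} \cdot 38 \cdot 127\right) = 1429 \left(75 + \frac{4826}{5}\right) = 1429 \cdot \frac{5201}{5} = \frac{7432229}{5}$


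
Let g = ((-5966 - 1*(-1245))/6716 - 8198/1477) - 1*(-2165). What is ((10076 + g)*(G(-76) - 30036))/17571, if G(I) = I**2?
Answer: -736066355596255/43574024193 ≈ -16892.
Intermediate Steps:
g = 21413756095/9919532 (g = ((-5966 + 1245)*(1/6716) - 8198*1/1477) + 2165 = (-4721*1/6716 - 8198/1477) + 2165 = (-4721/6716 - 8198/1477) + 2165 = -62030685/9919532 + 2165 = 21413756095/9919532 ≈ 2158.7)
((10076 + g)*(G(-76) - 30036))/17571 = ((10076 + 21413756095/9919532)*((-76)**2 - 30036))/17571 = (121362960527*(5776 - 30036)/9919532)*(1/17571) = ((121362960527/9919532)*(-24260))*(1/17571) = -736066355596255/2479883*1/17571 = -736066355596255/43574024193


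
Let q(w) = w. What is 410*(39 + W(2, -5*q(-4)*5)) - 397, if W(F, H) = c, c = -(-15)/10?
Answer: 16208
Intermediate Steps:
c = 3/2 (c = -(-15)/10 = -1*(-3/2) = 3/2 ≈ 1.5000)
W(F, H) = 3/2
410*(39 + W(2, -5*q(-4)*5)) - 397 = 410*(39 + 3/2) - 397 = 410*(81/2) - 397 = 16605 - 397 = 16208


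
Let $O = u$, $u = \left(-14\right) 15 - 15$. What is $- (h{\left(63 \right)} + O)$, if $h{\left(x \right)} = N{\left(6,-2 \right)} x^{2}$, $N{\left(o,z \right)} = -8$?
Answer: $31977$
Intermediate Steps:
$u = -225$ ($u = -210 - 15 = -225$)
$O = -225$
$h{\left(x \right)} = - 8 x^{2}$
$- (h{\left(63 \right)} + O) = - (- 8 \cdot 63^{2} - 225) = - (\left(-8\right) 3969 - 225) = - (-31752 - 225) = \left(-1\right) \left(-31977\right) = 31977$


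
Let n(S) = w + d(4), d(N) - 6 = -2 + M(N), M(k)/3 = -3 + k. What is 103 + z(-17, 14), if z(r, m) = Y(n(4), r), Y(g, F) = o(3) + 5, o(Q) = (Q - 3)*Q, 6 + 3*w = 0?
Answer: 108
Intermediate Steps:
w = -2 (w = -2 + (⅓)*0 = -2 + 0 = -2)
M(k) = -9 + 3*k (M(k) = 3*(-3 + k) = -9 + 3*k)
o(Q) = Q*(-3 + Q) (o(Q) = (-3 + Q)*Q = Q*(-3 + Q))
d(N) = -5 + 3*N (d(N) = 6 + (-2 + (-9 + 3*N)) = 6 + (-11 + 3*N) = -5 + 3*N)
n(S) = 5 (n(S) = -2 + (-5 + 3*4) = -2 + (-5 + 12) = -2 + 7 = 5)
Y(g, F) = 5 (Y(g, F) = 3*(-3 + 3) + 5 = 3*0 + 5 = 0 + 5 = 5)
z(r, m) = 5
103 + z(-17, 14) = 103 + 5 = 108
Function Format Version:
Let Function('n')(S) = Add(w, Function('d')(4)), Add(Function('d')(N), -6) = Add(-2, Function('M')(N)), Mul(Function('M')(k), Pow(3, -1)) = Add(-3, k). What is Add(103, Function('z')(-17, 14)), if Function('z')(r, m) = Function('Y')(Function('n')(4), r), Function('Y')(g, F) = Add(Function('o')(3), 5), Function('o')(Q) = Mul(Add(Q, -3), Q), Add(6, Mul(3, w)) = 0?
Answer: 108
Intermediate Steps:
w = -2 (w = Add(-2, Mul(Rational(1, 3), 0)) = Add(-2, 0) = -2)
Function('M')(k) = Add(-9, Mul(3, k)) (Function('M')(k) = Mul(3, Add(-3, k)) = Add(-9, Mul(3, k)))
Function('o')(Q) = Mul(Q, Add(-3, Q)) (Function('o')(Q) = Mul(Add(-3, Q), Q) = Mul(Q, Add(-3, Q)))
Function('d')(N) = Add(-5, Mul(3, N)) (Function('d')(N) = Add(6, Add(-2, Add(-9, Mul(3, N)))) = Add(6, Add(-11, Mul(3, N))) = Add(-5, Mul(3, N)))
Function('n')(S) = 5 (Function('n')(S) = Add(-2, Add(-5, Mul(3, 4))) = Add(-2, Add(-5, 12)) = Add(-2, 7) = 5)
Function('Y')(g, F) = 5 (Function('Y')(g, F) = Add(Mul(3, Add(-3, 3)), 5) = Add(Mul(3, 0), 5) = Add(0, 5) = 5)
Function('z')(r, m) = 5
Add(103, Function('z')(-17, 14)) = Add(103, 5) = 108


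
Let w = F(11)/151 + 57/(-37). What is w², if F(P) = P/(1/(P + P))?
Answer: 120409/31214569 ≈ 0.0038575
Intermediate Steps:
F(P) = 2*P² (F(P) = P/(1/(2*P)) = P/((1/(2*P))) = P*(2*P) = 2*P²)
w = 347/5587 (w = (2*11²)/151 + 57/(-37) = (2*121)*(1/151) + 57*(-1/37) = 242*(1/151) - 57/37 = 242/151 - 57/37 = 347/5587 ≈ 0.062108)
w² = (347/5587)² = 120409/31214569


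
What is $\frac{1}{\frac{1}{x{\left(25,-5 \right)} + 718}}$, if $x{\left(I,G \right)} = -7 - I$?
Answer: $686$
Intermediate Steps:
$\frac{1}{\frac{1}{x{\left(25,-5 \right)} + 718}} = \frac{1}{\frac{1}{\left(-7 - 25\right) + 718}} = \frac{1}{\frac{1}{-32 + 718}} = \frac{1}{\frac{1}{686}} = 686$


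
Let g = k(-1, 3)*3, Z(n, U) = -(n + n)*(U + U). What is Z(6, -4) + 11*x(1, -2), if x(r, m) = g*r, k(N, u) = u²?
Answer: 393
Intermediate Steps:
Z(n, U) = -4*U*n (Z(n, U) = -2*n*2*U = -4*U*n)
g = 27 (g = 3²*3 = 9*3 = 27)
x(r, m) = 27*r
Z(6, -4) + 11*x(1, -2) = -4*(-4)*6 + 11*(27*1) = 96 + 11*27 = 96 + 297 = 393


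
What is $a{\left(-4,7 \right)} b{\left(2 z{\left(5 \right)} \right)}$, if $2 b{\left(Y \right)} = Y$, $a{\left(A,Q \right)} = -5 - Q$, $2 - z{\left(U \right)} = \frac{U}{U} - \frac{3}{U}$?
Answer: $- \frac{96}{5} \approx -19.2$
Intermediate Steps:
$z{\left(U \right)} = 1 + \frac{3}{U}$ ($z{\left(U \right)} = 2 - \left(\frac{U}{U} - \frac{3}{U}\right) = 2 - \left(1 - \frac{3}{U}\right) = 1 + \frac{3}{U}$)
$b{\left(Y \right)} = \frac{Y}{2}$
$a{\left(-4,7 \right)} b{\left(2 z{\left(5 \right)} \right)} = \left(-5 - 7\right) \frac{2 \frac{3 + 5}{5}}{2} = \left(-5 - 7\right) \frac{2 \cdot \frac{1}{5} \cdot 8}{2} = - 12 \frac{2 \cdot \frac{8}{5}}{2} = - 12 \cdot \frac{1}{2} \cdot \frac{16}{5} = \left(-12\right) \frac{8}{5} = - \frac{96}{5}$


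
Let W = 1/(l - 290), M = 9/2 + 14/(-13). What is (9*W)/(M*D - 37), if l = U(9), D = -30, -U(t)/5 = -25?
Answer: 39/99880 ≈ 0.00039047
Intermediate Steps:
U(t) = 125 (U(t) = -5*(-25) = 125)
l = 125
M = 89/26 (M = 9*(½) + 14*(-1/13) = 9/2 - 14/13 = 89/26 ≈ 3.4231)
W = -1/165 (W = 1/(125 - 290) = 1/(-165) = -1/165 ≈ -0.0060606)
(9*W)/(M*D - 37) = (9*(-1/165))/((89/26)*(-30) - 37) = -3/(55*(-1335/13 - 37)) = -3/(55*(-1816/13)) = -3/55*(-13/1816) = 39/99880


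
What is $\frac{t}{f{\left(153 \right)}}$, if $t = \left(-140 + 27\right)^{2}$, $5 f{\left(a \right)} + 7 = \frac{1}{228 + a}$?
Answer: $- \frac{24324945}{2666} \approx -9124.1$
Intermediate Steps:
$f{\left(a \right)} = - \frac{7}{5} + \frac{1}{5 \left(228 + a\right)}$
$t = 12769$ ($t = \left(-113\right)^{2} = 12769$)
$\frac{t}{f{\left(153 \right)}} = \frac{12769}{\frac{1}{5} \frac{1}{228 + 153} \left(-1595 - 1071\right)} = \frac{12769}{\frac{1}{5} \cdot \frac{1}{381} \left(-1595 - 1071\right)} = \frac{12769}{\frac{1}{5} \cdot \frac{1}{381} \left(-2666\right)} = \frac{12769}{- \frac{2666}{1905}} = 12769 \left(- \frac{1905}{2666}\right) = - \frac{24324945}{2666}$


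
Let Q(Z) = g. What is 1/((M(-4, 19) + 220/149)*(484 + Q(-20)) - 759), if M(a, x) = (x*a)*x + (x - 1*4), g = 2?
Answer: -149/103485777 ≈ -1.4398e-6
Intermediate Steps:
Q(Z) = 2
M(a, x) = -4 + x + a*x² (M(a, x) = (a*x)*x + (x - 4) = a*x² + (-4 + x) = -4 + x + a*x²)
1/((M(-4, 19) + 220/149)*(484 + Q(-20)) - 759) = 1/(((-4 + 19 - 4*19²) + 220/149)*(484 + 2) - 759) = 1/(((-4 + 19 - 4*361) + 220*(1/149))*486 - 759) = 1/(((-4 + 19 - 1444) + 220/149)*486 - 759) = 1/((-1429 + 220/149)*486 - 759) = 1/(-212701/149*486 - 759) = 1/(-103372686/149 - 759) = 1/(-103485777/149) = -149/103485777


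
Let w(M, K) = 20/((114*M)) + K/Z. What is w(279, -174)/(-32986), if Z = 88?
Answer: 1383121/23081359752 ≈ 5.9924e-5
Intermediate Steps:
w(M, K) = K/88 + 10/(57*M) (w(M, K) = 20/((114*M)) + K/88 = 20*(1/(114*M)) + K*(1/88) = 10/(57*M) + K/88 = K/88 + 10/(57*M))
w(279, -174)/(-32986) = ((1/88)*(-174) + (10/57)/279)/(-32986) = (-87/44 + (10/57)*(1/279))*(-1/32986) = (-87/44 + 10/15903)*(-1/32986) = -1383121/699732*(-1/32986) = 1383121/23081359752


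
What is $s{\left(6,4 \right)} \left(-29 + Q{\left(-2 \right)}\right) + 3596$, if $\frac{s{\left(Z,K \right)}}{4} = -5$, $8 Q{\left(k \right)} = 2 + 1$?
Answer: $\frac{8337}{2} \approx 4168.5$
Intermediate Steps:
$Q{\left(k \right)} = \frac{3}{8}$ ($Q{\left(k \right)} = \frac{2 + 1}{8} = \frac{1}{8} \cdot 3 = \frac{3}{8}$)
$s{\left(Z,K \right)} = -20$ ($s{\left(Z,K \right)} = 4 \left(-5\right) = -20$)
$s{\left(6,4 \right)} \left(-29 + Q{\left(-2 \right)}\right) + 3596 = - 20 \left(-29 + \frac{3}{8}\right) + 3596 = \left(-20\right) \left(- \frac{229}{8}\right) + 3596 = \frac{1145}{2} + 3596 = \frac{8337}{2}$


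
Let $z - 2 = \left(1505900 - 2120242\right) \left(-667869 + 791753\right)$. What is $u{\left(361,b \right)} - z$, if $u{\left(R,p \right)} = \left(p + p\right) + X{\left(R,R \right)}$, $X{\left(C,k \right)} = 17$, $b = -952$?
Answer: $76107142439$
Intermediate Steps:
$u{\left(R,p \right)} = 17 + 2 p$ ($u{\left(R,p \right)} = \left(p + p\right) + 17 = 2 p + 17 = 17 + 2 p$)
$z = -76107144326$ ($z = 2 + \left(1505900 - 2120242\right) \left(-667869 + 791753\right) = 2 - 76107144328 = -76107144326$)
$u{\left(361,b \right)} - z = \left(17 + 2 \left(-952\right)\right) - -76107144326 = \left(17 - 1904\right) + 76107144326 = -1887 + 76107144326 = 76107142439$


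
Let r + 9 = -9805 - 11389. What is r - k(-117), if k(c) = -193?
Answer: -21010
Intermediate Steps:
r = -21203 (r = -9 + (-9805 - 11389) = -9 - 21194 = -21203)
r - k(-117) = -21203 - 1*(-193) = -21203 + 193 = -21010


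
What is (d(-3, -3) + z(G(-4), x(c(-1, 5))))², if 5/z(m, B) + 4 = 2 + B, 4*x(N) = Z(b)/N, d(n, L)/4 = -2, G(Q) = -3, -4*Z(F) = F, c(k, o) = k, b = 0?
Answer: 441/4 ≈ 110.25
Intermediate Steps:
Z(F) = -F/4
d(n, L) = -8 (d(n, L) = 4*(-2) = -8)
x(N) = 0 (x(N) = ((-¼*0)/N)/4 = (0/N)/4 = (¼)*0 = 0)
z(m, B) = 5/(-2 + B) (z(m, B) = 5/(-4 + (2 + B)) = 5/(-2 + B))
(d(-3, -3) + z(G(-4), x(c(-1, 5))))² = (-8 + 5/(-2 + 0))² = (-8 + 5/(-2))² = (-8 + 5*(-½))² = (-8 - 5/2)² = (-21/2)² = 441/4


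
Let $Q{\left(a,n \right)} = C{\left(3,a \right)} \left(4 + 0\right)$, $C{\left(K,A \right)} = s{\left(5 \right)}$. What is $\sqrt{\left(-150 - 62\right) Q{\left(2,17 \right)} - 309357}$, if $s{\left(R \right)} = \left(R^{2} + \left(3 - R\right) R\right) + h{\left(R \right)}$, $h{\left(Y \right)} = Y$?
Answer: $i \sqrt{326317} \approx 571.24 i$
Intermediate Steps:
$s{\left(R \right)} = R + R^{2} + R \left(3 - R\right)$ ($s{\left(R \right)} = \left(R^{2} + \left(3 - R\right) R\right) + R = \left(R^{2} + R \left(3 - R\right)\right) + R = R + R^{2} + R \left(3 - R\right)$)
$C{\left(K,A \right)} = 20$ ($C{\left(K,A \right)} = 4 \cdot 5 = 20$)
$Q{\left(a,n \right)} = 80$ ($Q{\left(a,n \right)} = 20 \left(4 + 0\right) = 20 \cdot 4 = 80$)
$\sqrt{\left(-150 - 62\right) Q{\left(2,17 \right)} - 309357} = \sqrt{\left(-150 - 62\right) 80 - 309357} = \sqrt{\left(-212\right) 80 - 309357} = \sqrt{-16960 - 309357} = \sqrt{-326317} = i \sqrt{326317}$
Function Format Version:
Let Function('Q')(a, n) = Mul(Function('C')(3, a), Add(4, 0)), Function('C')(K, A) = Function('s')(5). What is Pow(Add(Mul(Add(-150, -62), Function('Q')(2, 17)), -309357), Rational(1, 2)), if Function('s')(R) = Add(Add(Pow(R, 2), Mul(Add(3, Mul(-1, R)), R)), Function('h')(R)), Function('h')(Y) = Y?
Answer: Mul(I, Pow(326317, Rational(1, 2))) ≈ Mul(571.24, I)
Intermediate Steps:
Function('s')(R) = Add(R, Pow(R, 2), Mul(R, Add(3, Mul(-1, R)))) (Function('s')(R) = Add(Add(Pow(R, 2), Mul(Add(3, Mul(-1, R)), R)), R) = Add(Add(Pow(R, 2), Mul(R, Add(3, Mul(-1, R)))), R) = Add(R, Pow(R, 2), Mul(R, Add(3, Mul(-1, R)))))
Function('C')(K, A) = 20 (Function('C')(K, A) = Mul(4, 5) = 20)
Function('Q')(a, n) = 80 (Function('Q')(a, n) = Mul(20, Add(4, 0)) = Mul(20, 4) = 80)
Pow(Add(Mul(Add(-150, -62), Function('Q')(2, 17)), -309357), Rational(1, 2)) = Pow(Add(Mul(Add(-150, -62), 80), -309357), Rational(1, 2)) = Pow(Add(Mul(-212, 80), -309357), Rational(1, 2)) = Pow(Add(-16960, -309357), Rational(1, 2)) = Pow(-326317, Rational(1, 2)) = Mul(I, Pow(326317, Rational(1, 2)))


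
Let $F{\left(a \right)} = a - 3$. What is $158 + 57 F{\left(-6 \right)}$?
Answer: $-355$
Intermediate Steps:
$F{\left(a \right)} = -3 + a$
$158 + 57 F{\left(-6 \right)} = 158 + 57 \left(-3 - 6\right) = 158 + 57 \left(-9\right) = 158 - 513 = -355$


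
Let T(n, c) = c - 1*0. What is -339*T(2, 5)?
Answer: -1695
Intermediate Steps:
T(n, c) = c (T(n, c) = c + 0 = c)
-339*T(2, 5) = -339*5 = -1*1695 = -1695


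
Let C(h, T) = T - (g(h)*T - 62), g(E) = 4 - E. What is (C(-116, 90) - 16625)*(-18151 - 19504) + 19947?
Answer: 1026984762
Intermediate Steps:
C(h, T) = 62 + T - T*(4 - h) (C(h, T) = T - ((4 - h)*T - 62) = T - (T*(4 - h) - 62) = T - (-62 + T*(4 - h)) = T + (62 - T*(4 - h)) = 62 + T - T*(4 - h))
(C(-116, 90) - 16625)*(-18151 - 19504) + 19947 = ((62 + 90 + 90*(-4 - 116)) - 16625)*(-18151 - 19504) + 19947 = ((62 + 90 + 90*(-120)) - 16625)*(-37655) + 19947 = ((62 + 90 - 10800) - 16625)*(-37655) + 19947 = (-10648 - 16625)*(-37655) + 19947 = -27273*(-37655) + 19947 = 1026964815 + 19947 = 1026984762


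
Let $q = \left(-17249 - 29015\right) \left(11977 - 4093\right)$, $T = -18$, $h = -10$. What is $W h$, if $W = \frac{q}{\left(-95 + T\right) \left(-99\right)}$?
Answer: $\frac{405272640}{1243} \approx 3.2604 \cdot 10^{5}$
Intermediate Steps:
$q = -364745376$ ($q = \left(-46264\right) 7884 = -364745376$)
$W = - \frac{40527264}{1243}$ ($W = - \frac{364745376}{\left(-95 - 18\right) \left(-99\right)} = - \frac{364745376}{\left(-113\right) \left(-99\right)} = - \frac{364745376}{11187} = \left(-364745376\right) \frac{1}{11187} = - \frac{40527264}{1243} \approx -32604.0$)
$W h = \left(- \frac{40527264}{1243}\right) \left(-10\right) = \frac{405272640}{1243}$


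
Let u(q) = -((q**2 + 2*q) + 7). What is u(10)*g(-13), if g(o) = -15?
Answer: 1905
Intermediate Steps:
u(q) = -7 - q**2 - 2*q (u(q) = -(7 + q**2 + 2*q) = -7 - q**2 - 2*q)
u(10)*g(-13) = (-7 - 1*10**2 - 2*10)*(-15) = (-7 - 1*100 - 20)*(-15) = (-7 - 100 - 20)*(-15) = -127*(-15) = 1905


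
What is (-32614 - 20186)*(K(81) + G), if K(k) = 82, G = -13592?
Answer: 713328000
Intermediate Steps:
(-32614 - 20186)*(K(81) + G) = (-32614 - 20186)*(82 - 13592) = -52800*(-13510) = 713328000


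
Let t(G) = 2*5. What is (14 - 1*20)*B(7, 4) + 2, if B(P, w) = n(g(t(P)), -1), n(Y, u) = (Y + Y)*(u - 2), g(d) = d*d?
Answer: 3602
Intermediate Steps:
t(G) = 10
g(d) = d**2
n(Y, u) = 2*Y*(-2 + u) (n(Y, u) = (2*Y)*(-2 + u) = 2*Y*(-2 + u))
B(P, w) = -600 (B(P, w) = 2*10**2*(-2 - 1) = 2*100*(-3) = -600)
(14 - 1*20)*B(7, 4) + 2 = (14 - 1*20)*(-600) + 2 = (14 - 20)*(-600) + 2 = -6*(-600) + 2 = 3600 + 2 = 3602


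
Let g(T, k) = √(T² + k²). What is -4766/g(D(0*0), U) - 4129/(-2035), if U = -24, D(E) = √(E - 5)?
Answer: 4129/2035 - 4766*√571/571 ≈ -197.42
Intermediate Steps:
D(E) = √(-5 + E)
-4766/g(D(0*0), U) - 4129/(-2035) = -4766/√((√(-5 + 0*0))² + (-24)²) - 4129/(-2035) = -4766/√((√(-5 + 0))² + 576) - 4129*(-1/2035) = -4766/√((√(-5))² + 576) + 4129/2035 = -4766/√((I*√5)² + 576) + 4129/2035 = -4766/√(-5 + 576) + 4129/2035 = -4766*√571/571 + 4129/2035 = 4129/2035 - 4766*√571/571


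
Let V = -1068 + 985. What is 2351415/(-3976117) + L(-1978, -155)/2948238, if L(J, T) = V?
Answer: -6932861074481/11722539231846 ≈ -0.59141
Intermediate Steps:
V = -83
L(J, T) = -83
2351415/(-3976117) + L(-1978, -155)/2948238 = 2351415/(-3976117) - 83/2948238 = 2351415*(-1/3976117) - 83*1/2948238 = -2351415/3976117 - 83/2948238 = -6932861074481/11722539231846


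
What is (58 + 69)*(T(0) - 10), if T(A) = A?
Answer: -1270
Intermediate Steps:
(58 + 69)*(T(0) - 10) = (58 + 69)*(0 - 10) = 127*(-10) = -1270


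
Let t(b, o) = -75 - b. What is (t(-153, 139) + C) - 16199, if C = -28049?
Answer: -44170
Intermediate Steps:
(t(-153, 139) + C) - 16199 = ((-75 - 1*(-153)) - 28049) - 16199 = ((-75 + 153) - 28049) - 16199 = (78 - 28049) - 16199 = -27971 - 16199 = -44170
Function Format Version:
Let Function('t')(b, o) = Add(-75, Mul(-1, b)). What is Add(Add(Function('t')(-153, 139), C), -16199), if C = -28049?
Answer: -44170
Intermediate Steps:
Add(Add(Function('t')(-153, 139), C), -16199) = Add(Add(Add(-75, Mul(-1, -153)), -28049), -16199) = Add(Add(Add(-75, 153), -28049), -16199) = Add(Add(78, -28049), -16199) = Add(-27971, -16199) = -44170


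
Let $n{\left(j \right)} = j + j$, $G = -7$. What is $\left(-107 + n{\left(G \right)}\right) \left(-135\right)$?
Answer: $16335$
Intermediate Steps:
$n{\left(j \right)} = 2 j$
$\left(-107 + n{\left(G \right)}\right) \left(-135\right) = \left(-107 + 2 \left(-7\right)\right) \left(-135\right) = \left(-107 - 14\right) \left(-135\right) = \left(-121\right) \left(-135\right) = 16335$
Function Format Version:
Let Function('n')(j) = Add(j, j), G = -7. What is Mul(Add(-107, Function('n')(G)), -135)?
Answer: 16335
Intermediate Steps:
Function('n')(j) = Mul(2, j)
Mul(Add(-107, Function('n')(G)), -135) = Mul(Add(-107, Mul(2, -7)), -135) = Mul(Add(-107, -14), -135) = Mul(-121, -135) = 16335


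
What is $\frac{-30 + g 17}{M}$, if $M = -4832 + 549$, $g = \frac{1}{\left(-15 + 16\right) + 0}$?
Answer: $\frac{13}{4283} \approx 0.0030353$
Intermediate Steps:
$g = 1$ ($g = \frac{1}{1 + 0} = 1^{-1} = 1$)
$M = -4283$
$\frac{-30 + g 17}{M} = \frac{-30 + 1 \cdot 17}{-4283} = \left(-30 + 17\right) \left(- \frac{1}{4283}\right) = \left(-13\right) \left(- \frac{1}{4283}\right) = \frac{13}{4283}$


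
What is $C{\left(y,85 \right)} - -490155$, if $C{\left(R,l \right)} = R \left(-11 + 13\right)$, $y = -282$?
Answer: $489591$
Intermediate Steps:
$C{\left(R,l \right)} = 2 R$ ($C{\left(R,l \right)} = R 2 = 2 R$)
$C{\left(y,85 \right)} - -490155 = 2 \left(-282\right) - -490155 = -564 + 490155 = 489591$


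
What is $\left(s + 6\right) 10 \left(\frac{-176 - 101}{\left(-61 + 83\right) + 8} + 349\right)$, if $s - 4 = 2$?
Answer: $40772$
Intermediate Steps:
$s = 6$ ($s = 4 + 2 = 6$)
$\left(s + 6\right) 10 \left(\frac{-176 - 101}{\left(-61 + 83\right) + 8} + 349\right) = \left(6 + 6\right) 10 \left(\frac{-176 - 101}{\left(-61 + 83\right) + 8} + 349\right) = 12 \cdot 10 \left(- \frac{277}{22 + 8} + 349\right) = 120 \left(- \frac{277}{30} + 349\right) = 120 \cdot \frac{10193}{30} = 40772$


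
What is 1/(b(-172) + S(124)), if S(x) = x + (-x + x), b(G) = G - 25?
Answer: -1/73 ≈ -0.013699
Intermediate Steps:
b(G) = -25 + G
S(x) = x (S(x) = x + 0 = x)
1/(b(-172) + S(124)) = 1/((-25 - 172) + 124) = 1/(-197 + 124) = 1/(-73) = -1/73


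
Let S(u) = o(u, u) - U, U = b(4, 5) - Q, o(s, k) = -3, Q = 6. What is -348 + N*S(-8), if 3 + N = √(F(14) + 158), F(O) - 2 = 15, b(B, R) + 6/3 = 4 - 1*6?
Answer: -369 + 35*√7 ≈ -276.40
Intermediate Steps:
b(B, R) = -4 (b(B, R) = -2 + (4 - 1*6) = -2 + (4 - 6) = -2 - 2 = -4)
F(O) = 17 (F(O) = 2 + 15 = 17)
U = -10 (U = -4 - 1*6 = -4 - 6 = -10)
N = -3 + 5*√7 (N = -3 + √(17 + 158) = -3 + √175 = -3 + 5*√7 ≈ 10.229)
S(u) = 7 (S(u) = -3 - 1*(-10) = -3 + 10 = 7)
-348 + N*S(-8) = -348 + (-3 + 5*√7)*7 = -348 + (-21 + 35*√7) = -369 + 35*√7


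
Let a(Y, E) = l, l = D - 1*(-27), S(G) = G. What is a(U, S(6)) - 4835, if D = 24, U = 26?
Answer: -4784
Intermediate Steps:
l = 51 (l = 24 - 1*(-27) = 24 + 27 = 51)
a(Y, E) = 51
a(U, S(6)) - 4835 = 51 - 4835 = -4784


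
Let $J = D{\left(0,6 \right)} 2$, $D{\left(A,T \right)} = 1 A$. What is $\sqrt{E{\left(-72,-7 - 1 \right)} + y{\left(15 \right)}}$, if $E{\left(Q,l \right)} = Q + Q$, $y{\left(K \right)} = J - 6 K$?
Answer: $3 i \sqrt{26} \approx 15.297 i$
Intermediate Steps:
$D{\left(A,T \right)} = A$
$J = 0$ ($J = 0 \cdot 2 = 0$)
$y{\left(K \right)} = - 6 K$ ($y{\left(K \right)} = 0 - 6 K = - 6 K$)
$E{\left(Q,l \right)} = 2 Q$
$\sqrt{E{\left(-72,-7 - 1 \right)} + y{\left(15 \right)}} = \sqrt{2 \left(-72\right) - 90} = \sqrt{-144 - 90} = \sqrt{-234} = 3 i \sqrt{26}$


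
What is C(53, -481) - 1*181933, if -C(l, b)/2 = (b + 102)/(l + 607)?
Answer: -60037511/330 ≈ -1.8193e+5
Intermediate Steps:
C(l, b) = -2*(102 + b)/(607 + l) (C(l, b) = -2*(b + 102)/(l + 607) = -2*(102 + b)/(607 + l))
C(53, -481) - 1*181933 = 2*(-102 - 1*(-481))/(607 + 53) - 1*181933 = 2*(-102 + 481)/660 - 181933 = 2*(1/660)*379 - 181933 = 379/330 - 181933 = -60037511/330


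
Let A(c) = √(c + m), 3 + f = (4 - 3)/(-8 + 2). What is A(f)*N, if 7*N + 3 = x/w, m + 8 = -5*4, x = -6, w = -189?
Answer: -187*I*√1122/2646 ≈ -2.3673*I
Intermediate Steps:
m = -28 (m = -8 - 5*4 = -8 - 20 = -28)
N = -187/441 (N = -3/7 + (-6/(-189))/7 = -3/7 + (-6*(-1/189))/7 = -3/7 + (⅐)*(2/63) = -3/7 + 2/441 = -187/441 ≈ -0.42404)
f = -19/6 (f = -3 + (4 - 3)/(-8 + 2) = -3 + 1/(-6) = -3 + 1*(-⅙) = -3 - ⅙ = -19/6 ≈ -3.1667)
A(c) = √(-28 + c) (A(c) = √(c - 28) = √(-28 + c))
A(f)*N = √(-28 - 19/6)*(-187/441) = √(-187/6)*(-187/441) = (I*√1122/6)*(-187/441) = -187*I*√1122/2646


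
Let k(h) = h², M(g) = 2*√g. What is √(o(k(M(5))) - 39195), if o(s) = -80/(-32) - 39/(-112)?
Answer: I*√30726647/28 ≈ 197.97*I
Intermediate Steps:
o(s) = 319/112 (o(s) = -80*(-1/32) - 39*(-1/112) = 5/2 + 39/112 = 319/112)
√(o(k(M(5))) - 39195) = √(319/112 - 39195) = √(-4389521/112) = I*√30726647/28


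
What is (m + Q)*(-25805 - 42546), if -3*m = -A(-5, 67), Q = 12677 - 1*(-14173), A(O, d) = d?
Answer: -5510252567/3 ≈ -1.8368e+9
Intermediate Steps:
Q = 26850 (Q = 12677 + 14173 = 26850)
m = 67/3 (m = -(-1)*67/3 = -⅓*(-67) = 67/3 ≈ 22.333)
(m + Q)*(-25805 - 42546) = (67/3 + 26850)*(-25805 - 42546) = (80617/3)*(-68351) = -5510252567/3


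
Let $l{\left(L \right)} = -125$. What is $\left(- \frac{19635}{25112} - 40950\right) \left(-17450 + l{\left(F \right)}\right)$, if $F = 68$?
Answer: $\frac{18073357315125}{25112} \approx 7.1971 \cdot 10^{8}$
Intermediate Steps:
$\left(- \frac{19635}{25112} - 40950\right) \left(-17450 + l{\left(F \right)}\right) = \left(- \frac{19635}{25112} - 40950\right) \left(-17450 - 125\right) = \left(\left(-19635\right) \frac{1}{25112} - 40950\right) \left(-17575\right) = \left(- \frac{19635}{25112} - 40950\right) \left(-17575\right) = \left(- \frac{1028356035}{25112}\right) \left(-17575\right) = \frac{18073357315125}{25112}$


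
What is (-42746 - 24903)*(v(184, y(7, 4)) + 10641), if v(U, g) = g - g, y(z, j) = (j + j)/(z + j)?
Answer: -719853009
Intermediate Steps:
y(z, j) = 2*j/(j + z) (y(z, j) = (2*j)/(j + z) = 2*j/(j + z))
v(U, g) = 0
(-42746 - 24903)*(v(184, y(7, 4)) + 10641) = (-42746 - 24903)*(0 + 10641) = -67649*10641 = -719853009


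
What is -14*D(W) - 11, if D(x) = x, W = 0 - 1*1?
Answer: 3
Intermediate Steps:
W = -1 (W = 0 - 1 = -1)
-14*D(W) - 11 = -14*(-1) - 11 = 14 - 11 = 3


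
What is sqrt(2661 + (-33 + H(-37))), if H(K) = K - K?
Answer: 6*sqrt(73) ≈ 51.264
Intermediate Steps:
H(K) = 0
sqrt(2661 + (-33 + H(-37))) = sqrt(2661 + (-33 + 0)) = sqrt(2661 - 33) = sqrt(2628) = 6*sqrt(73)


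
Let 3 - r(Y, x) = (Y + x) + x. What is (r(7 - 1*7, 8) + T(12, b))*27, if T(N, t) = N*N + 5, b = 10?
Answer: 3672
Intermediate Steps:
T(N, t) = 5 + N**2 (T(N, t) = N**2 + 5 = 5 + N**2)
r(Y, x) = 3 - Y - 2*x (r(Y, x) = 3 - ((Y + x) + x) = 3 - (Y + 2*x) = 3 + (-Y - 2*x) = 3 - Y - 2*x)
(r(7 - 1*7, 8) + T(12, b))*27 = ((3 - (7 - 1*7) - 2*8) + (5 + 12**2))*27 = ((3 - (7 - 7) - 16) + (5 + 144))*27 = ((3 - 1*0 - 16) + 149)*27 = ((3 + 0 - 16) + 149)*27 = (-13 + 149)*27 = 136*27 = 3672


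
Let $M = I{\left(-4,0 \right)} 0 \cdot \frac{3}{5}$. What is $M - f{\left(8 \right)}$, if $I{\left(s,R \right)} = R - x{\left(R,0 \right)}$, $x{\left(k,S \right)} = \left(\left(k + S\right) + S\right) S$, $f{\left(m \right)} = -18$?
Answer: $18$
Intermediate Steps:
$x{\left(k,S \right)} = S \left(k + 2 S\right)$ ($x{\left(k,S \right)} = \left(\left(S + k\right) + S\right) S = \left(k + 2 S\right) S = S \left(k + 2 S\right)$)
$I{\left(s,R \right)} = R$ ($I{\left(s,R \right)} = R - 0 \left(R + 2 \cdot 0\right) = R - 0 \left(R + 0\right) = R - 0 R = R - 0 = R + 0 = R$)
$M = 0$ ($M = 0 \cdot 0 \cdot \frac{3}{5} = 0 \cdot 3 \cdot \frac{1}{5} = 0 \cdot \frac{3}{5} = 0$)
$M - f{\left(8 \right)} = 0 - -18 = 0 + 18 = 18$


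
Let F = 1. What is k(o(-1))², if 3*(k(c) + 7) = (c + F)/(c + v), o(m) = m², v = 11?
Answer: 15625/324 ≈ 48.225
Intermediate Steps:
k(c) = -7 + (1 + c)/(3*(11 + c)) (k(c) = -7 + ((c + 1)/(c + 11))/3 = -7 + ((1 + c)/(11 + c))/3 = -7 + (1 + c)/(3*(11 + c)))
k(o(-1))² = (10*(-23 - 2*(-1)²)/(3*(11 + (-1)²)))² = (10*(-23 - 2*1)/(3*(11 + 1)))² = ((10/3)*(-23 - 2)/12)² = ((10/3)*(1/12)*(-25))² = (-125/18)² = 15625/324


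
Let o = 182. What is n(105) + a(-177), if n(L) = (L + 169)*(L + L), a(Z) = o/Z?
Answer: 10184398/177 ≈ 57539.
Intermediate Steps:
a(Z) = 182/Z
n(L) = 2*L*(169 + L) (n(L) = (169 + L)*(2*L) = 2*L*(169 + L))
n(105) + a(-177) = 2*105*(169 + 105) + 182/(-177) = 2*105*274 + 182*(-1/177) = 57540 - 182/177 = 10184398/177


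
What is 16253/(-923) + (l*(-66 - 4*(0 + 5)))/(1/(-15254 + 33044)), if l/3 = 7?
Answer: -29654843273/923 ≈ -3.2129e+7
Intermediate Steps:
l = 21 (l = 3*7 = 21)
16253/(-923) + (l*(-66 - 4*(0 + 5)))/(1/(-15254 + 33044)) = 16253/(-923) + (21*(-66 - 4*(0 + 5)))/(1/(-15254 + 33044)) = 16253*(-1/923) + (21*(-66 - 4*5))/(1/17790) = -16253/923 + (21*(-66 - 20))/(1/17790) = -16253/923 + (21*(-86))*17790 = -16253/923 - 1806*17790 = -16253/923 - 32128740 = -29654843273/923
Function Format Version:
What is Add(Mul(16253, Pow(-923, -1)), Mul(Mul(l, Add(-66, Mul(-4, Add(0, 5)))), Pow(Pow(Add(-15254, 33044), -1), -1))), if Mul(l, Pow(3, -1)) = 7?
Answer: Rational(-29654843273, 923) ≈ -3.2129e+7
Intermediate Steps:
l = 21 (l = Mul(3, 7) = 21)
Add(Mul(16253, Pow(-923, -1)), Mul(Mul(l, Add(-66, Mul(-4, Add(0, 5)))), Pow(Pow(Add(-15254, 33044), -1), -1))) = Add(Mul(16253, Pow(-923, -1)), Mul(Mul(21, Add(-66, Mul(-4, Add(0, 5)))), Pow(Pow(Add(-15254, 33044), -1), -1))) = Add(Mul(16253, Rational(-1, 923)), Mul(Mul(21, Add(-66, Mul(-4, 5))), Pow(Pow(17790, -1), -1))) = Add(Rational(-16253, 923), Mul(Mul(21, Add(-66, -20)), Pow(Rational(1, 17790), -1))) = Add(Rational(-16253, 923), Mul(Mul(21, -86), 17790)) = Add(Rational(-16253, 923), Mul(-1806, 17790)) = Add(Rational(-16253, 923), -32128740) = Rational(-29654843273, 923)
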